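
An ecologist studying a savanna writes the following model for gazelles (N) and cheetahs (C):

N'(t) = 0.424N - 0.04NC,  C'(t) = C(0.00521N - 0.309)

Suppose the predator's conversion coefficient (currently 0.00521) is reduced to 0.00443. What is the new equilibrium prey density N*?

N* ≈ 69.8

At the interior fixed point, setting dC/dt = 0 with C > 0 fixes N* = (predator death rate)/(NC coefficient) — independent of the other coefficients.
With the change, N* = 0.309/0.00443 = 69.8; it rises from 59.3.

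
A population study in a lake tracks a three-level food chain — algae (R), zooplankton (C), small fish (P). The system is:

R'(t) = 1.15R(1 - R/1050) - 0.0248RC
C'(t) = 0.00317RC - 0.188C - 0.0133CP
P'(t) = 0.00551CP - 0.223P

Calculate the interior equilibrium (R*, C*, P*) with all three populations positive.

From dP/dt = 0: 0.00551C* = 0.223, so C* = 40.5.
From dR/dt = 0: 1.15(1 - R*/1050) = 0.0248·40.5, giving R* = 1050·(1 - 0.873) = 134.
From dC/dt = 0: 0.00317·134 - 0.188 = 0.0133P*, so P* = 0.235/0.0133 = 17.7.

R* ≈ 134, C* ≈ 40.5, P* ≈ 17.7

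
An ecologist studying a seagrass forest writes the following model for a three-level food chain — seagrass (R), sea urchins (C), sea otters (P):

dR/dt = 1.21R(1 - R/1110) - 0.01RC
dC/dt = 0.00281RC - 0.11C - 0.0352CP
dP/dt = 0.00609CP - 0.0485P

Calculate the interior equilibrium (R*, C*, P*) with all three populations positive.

From dP/dt = 0: 0.00609C* = 0.0485, so C* = 7.96.
From dR/dt = 0: 1.21(1 - R*/1110) = 0.01·7.96, giving R* = 1110·(1 - 0.0658) = 1040.
From dC/dt = 0: 0.00281·1040 - 0.11 = 0.0352P*, so P* = 2.8/0.0352 = 79.7.

R* ≈ 1040, C* ≈ 7.96, P* ≈ 79.7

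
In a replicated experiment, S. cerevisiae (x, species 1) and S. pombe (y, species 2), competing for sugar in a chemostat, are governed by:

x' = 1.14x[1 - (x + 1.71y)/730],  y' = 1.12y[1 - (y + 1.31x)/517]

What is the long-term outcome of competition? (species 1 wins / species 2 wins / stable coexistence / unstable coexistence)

unstable coexistence (outcome depends on initial conditions)

Compare the nullcline intercepts: K1/α12 = 730/1.71 = 427 < K2 = 517; K2/α21 = 517/1.31 = 395 < K1 = 730.
Since both are reversed, neither can invade when rare; the interior point is a saddle.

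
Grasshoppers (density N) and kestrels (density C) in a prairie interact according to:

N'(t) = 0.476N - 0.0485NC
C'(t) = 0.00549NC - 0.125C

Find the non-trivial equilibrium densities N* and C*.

Set dC/dt = 0 with C > 0: 0.00549N - 0.125 = 0, so N* = 0.125/0.00549 = 22.8.
Set dN/dt = 0 with N > 0: 0.476 - 0.0485C = 0, so C* = 0.476/0.0485 = 9.81.

N* ≈ 22.8, C* ≈ 9.81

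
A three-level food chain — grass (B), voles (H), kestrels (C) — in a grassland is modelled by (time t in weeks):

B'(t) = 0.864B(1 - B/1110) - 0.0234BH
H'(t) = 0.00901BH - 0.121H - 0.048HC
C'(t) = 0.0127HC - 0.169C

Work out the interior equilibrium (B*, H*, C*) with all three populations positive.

B* ≈ 710, H* ≈ 13.3, C* ≈ 131

From dC/dt = 0: 0.0127H* = 0.169, so H* = 13.3.
From dB/dt = 0: 0.864(1 - B*/1110) = 0.0234·13.3, giving B* = 1110·(1 - 0.36) = 710.
From dH/dt = 0: 0.00901·710 - 0.121 = 0.048C*, so C* = 6.28/0.048 = 131.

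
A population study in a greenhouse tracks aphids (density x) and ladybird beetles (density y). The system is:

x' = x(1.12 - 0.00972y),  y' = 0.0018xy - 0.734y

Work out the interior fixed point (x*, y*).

Set dy/dt = 0 with y > 0: 0.0018x - 0.734 = 0, so x* = 0.734/0.0018 = 408.
Set dx/dt = 0 with x > 0: 1.12 - 0.00972y = 0, so y* = 1.12/0.00972 = 115.

x* ≈ 408, y* ≈ 115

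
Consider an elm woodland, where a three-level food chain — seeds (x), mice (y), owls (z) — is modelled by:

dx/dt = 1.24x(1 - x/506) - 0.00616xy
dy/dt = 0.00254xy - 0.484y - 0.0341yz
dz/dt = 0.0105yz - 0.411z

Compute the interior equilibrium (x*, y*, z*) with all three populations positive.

From dz/dt = 0: 0.0105y* = 0.411, so y* = 39.1.
From dx/dt = 0: 1.24(1 - x*/506) = 0.00616·39.1, giving x* = 506·(1 - 0.194) = 408.
From dy/dt = 0: 0.00254·408 - 0.484 = 0.0341z*, so z* = 0.551/0.0341 = 16.2.

x* ≈ 408, y* ≈ 39.1, z* ≈ 16.2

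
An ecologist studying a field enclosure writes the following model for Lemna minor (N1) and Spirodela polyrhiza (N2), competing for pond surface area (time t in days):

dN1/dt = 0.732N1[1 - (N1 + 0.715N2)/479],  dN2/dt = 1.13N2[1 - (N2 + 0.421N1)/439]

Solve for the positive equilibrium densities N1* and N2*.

N1* ≈ 236, N2* ≈ 340

Setting both brackets to zero gives the nullclines N1 + 0.715N2 = 479 and 0.421N1 + N2 = 439.
Substituting N2 = 439 - 0.421N1 into the first: N1(1 - 0.715·0.421) = 479 - 0.715·439.
So N1* = 165/0.699 = 236, and then N2* = 439 - 0.421·236 = 340.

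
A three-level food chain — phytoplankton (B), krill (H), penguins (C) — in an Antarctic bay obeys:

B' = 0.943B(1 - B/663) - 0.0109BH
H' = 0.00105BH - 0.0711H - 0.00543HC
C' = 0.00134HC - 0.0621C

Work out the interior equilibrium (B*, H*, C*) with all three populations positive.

B* ≈ 308, H* ≈ 46.3, C* ≈ 46.4

From dC/dt = 0: 0.00134H* = 0.0621, so H* = 46.3.
From dB/dt = 0: 0.943(1 - B*/663) = 0.0109·46.3, giving B* = 663·(1 - 0.536) = 308.
From dH/dt = 0: 0.00105·308 - 0.0711 = 0.00543C*, so C* = 0.252/0.00543 = 46.4.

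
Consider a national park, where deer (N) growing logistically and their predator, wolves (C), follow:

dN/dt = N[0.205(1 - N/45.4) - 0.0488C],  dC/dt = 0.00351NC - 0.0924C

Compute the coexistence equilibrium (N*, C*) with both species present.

N* ≈ 26.3, C* ≈ 1.77

From dC/dt = 0 with C > 0: 0.00351N* = 0.0924, so N* = 26.3.
Substitute into dN/dt = 0: 0.205(1 - 26.3/45.4) = 0.0488C*.
The bracket is 0.42, giving C* = 0.0861/0.0488 = 1.77.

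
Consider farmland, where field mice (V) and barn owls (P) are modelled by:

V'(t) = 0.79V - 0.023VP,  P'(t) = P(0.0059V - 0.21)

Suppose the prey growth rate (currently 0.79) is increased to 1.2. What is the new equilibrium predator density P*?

At the interior fixed point, setting dV/dt = 0 with V > 0 fixes P* = (prey growth rate)/(VP coefficient) — independent of the other coefficients.
With the change, P* = 1.2/0.023 = 52.2; it rises from 34.3.

P* ≈ 52.2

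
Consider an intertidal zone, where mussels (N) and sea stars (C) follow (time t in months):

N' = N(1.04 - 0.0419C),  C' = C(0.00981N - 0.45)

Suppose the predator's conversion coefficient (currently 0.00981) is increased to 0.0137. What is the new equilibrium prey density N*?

At the interior fixed point, setting dC/dt = 0 with C > 0 fixes N* = (predator death rate)/(NC coefficient) — independent of the other coefficients.
With the change, N* = 0.45/0.0137 = 32.8; it falls from 45.9.

N* ≈ 32.8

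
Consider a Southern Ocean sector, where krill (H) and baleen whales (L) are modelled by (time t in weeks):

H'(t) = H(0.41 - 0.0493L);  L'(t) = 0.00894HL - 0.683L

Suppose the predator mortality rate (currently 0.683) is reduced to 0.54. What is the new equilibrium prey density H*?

H* ≈ 60.4

At the interior fixed point, setting dL/dt = 0 with L > 0 fixes H* = (predator death rate)/(HL coefficient) — independent of the other coefficients.
With the change, H* = 0.54/0.00894 = 60.4; it falls from 76.4.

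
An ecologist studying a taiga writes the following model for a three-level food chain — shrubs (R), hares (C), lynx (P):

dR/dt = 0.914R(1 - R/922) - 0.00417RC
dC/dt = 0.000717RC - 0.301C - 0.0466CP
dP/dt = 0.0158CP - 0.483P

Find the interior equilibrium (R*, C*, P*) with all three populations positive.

From dP/dt = 0: 0.0158C* = 0.483, so C* = 30.6.
From dR/dt = 0: 0.914(1 - R*/922) = 0.00417·30.6, giving R* = 922·(1 - 0.139) = 793.
From dC/dt = 0: 0.000717·793 - 0.301 = 0.0466P*, so P* = 0.268/0.0466 = 5.75.

R* ≈ 793, C* ≈ 30.6, P* ≈ 5.75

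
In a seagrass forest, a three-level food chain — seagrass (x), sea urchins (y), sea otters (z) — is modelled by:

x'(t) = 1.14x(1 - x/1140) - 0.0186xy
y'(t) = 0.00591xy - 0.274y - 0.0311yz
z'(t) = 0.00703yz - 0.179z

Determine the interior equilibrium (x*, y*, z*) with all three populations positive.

x* ≈ 666, y* ≈ 25.5, z* ≈ 118

From dz/dt = 0: 0.00703y* = 0.179, so y* = 25.5.
From dx/dt = 0: 1.14(1 - x*/1140) = 0.0186·25.5, giving x* = 1140·(1 - 0.415) = 666.
From dy/dt = 0: 0.00591·666 - 0.274 = 0.0311z*, so z* = 3.66/0.0311 = 118.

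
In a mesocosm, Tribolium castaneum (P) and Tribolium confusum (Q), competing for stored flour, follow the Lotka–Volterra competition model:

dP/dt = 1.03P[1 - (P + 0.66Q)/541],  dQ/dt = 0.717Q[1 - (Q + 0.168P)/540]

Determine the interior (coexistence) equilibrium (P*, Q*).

Setting both brackets to zero gives the nullclines P + 0.66Q = 541 and 0.168P + Q = 540.
Substituting Q = 540 - 0.168P into the first: P(1 - 0.66·0.168) = 541 - 0.66·540.
So P* = 185/0.889 = 208, and then Q* = 540 - 0.168·208 = 505.

P* ≈ 208, Q* ≈ 505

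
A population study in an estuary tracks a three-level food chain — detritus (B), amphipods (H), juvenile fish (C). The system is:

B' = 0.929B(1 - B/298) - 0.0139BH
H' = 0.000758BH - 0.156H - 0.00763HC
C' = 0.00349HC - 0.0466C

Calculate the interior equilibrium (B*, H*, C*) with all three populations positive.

B* ≈ 238, H* ≈ 13.4, C* ≈ 3.24

From dC/dt = 0: 0.00349H* = 0.0466, so H* = 13.4.
From dB/dt = 0: 0.929(1 - B*/298) = 0.0139·13.4, giving B* = 298·(1 - 0.2) = 238.
From dH/dt = 0: 0.000758·238 - 0.156 = 0.00763C*, so C* = 0.0248/0.00763 = 3.24.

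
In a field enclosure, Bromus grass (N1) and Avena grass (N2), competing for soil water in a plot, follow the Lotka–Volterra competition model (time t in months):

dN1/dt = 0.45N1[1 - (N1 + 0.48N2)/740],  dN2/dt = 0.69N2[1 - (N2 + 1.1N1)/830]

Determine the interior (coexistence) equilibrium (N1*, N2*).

N1* ≈ 724, N2* ≈ 33.9

Setting both brackets to zero gives the nullclines N1 + 0.48N2 = 740 and 1.1N1 + N2 = 830.
Substituting N2 = 830 - 1.1N1 into the first: N1(1 - 0.48·1.1) = 740 - 0.48·830.
So N1* = 342/0.472 = 724, and then N2* = 830 - 1.1·724 = 33.9.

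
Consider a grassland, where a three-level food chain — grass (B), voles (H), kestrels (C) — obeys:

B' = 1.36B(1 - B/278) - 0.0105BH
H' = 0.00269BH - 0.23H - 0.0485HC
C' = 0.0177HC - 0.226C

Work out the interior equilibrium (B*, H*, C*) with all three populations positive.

From dC/dt = 0: 0.0177H* = 0.226, so H* = 12.8.
From dB/dt = 0: 1.36(1 - B*/278) = 0.0105·12.8, giving B* = 278·(1 - 0.0986) = 251.
From dH/dt = 0: 0.00269·251 - 0.23 = 0.0485C*, so C* = 0.444/0.0485 = 9.16.

B* ≈ 251, H* ≈ 12.8, C* ≈ 9.16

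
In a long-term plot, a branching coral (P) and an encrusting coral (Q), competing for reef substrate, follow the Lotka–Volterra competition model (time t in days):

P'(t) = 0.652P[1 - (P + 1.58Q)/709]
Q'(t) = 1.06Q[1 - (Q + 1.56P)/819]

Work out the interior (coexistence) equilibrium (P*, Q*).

P* ≈ 399, Q* ≈ 196

Setting both brackets to zero gives the nullclines P + 1.58Q = 709 and 1.56P + Q = 819.
Substituting Q = 819 - 1.56P into the first: P(1 - 1.58·1.56) = 709 - 1.58·819.
So P* = -585/-1.46 = 399, and then Q* = 819 - 1.56·399 = 196.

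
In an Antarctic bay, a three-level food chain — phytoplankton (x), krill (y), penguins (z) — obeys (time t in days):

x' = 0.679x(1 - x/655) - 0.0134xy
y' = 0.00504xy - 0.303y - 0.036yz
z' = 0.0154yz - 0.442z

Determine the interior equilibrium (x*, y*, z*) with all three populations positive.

x* ≈ 284, y* ≈ 28.7, z* ≈ 31.3

From dz/dt = 0: 0.0154y* = 0.442, so y* = 28.7.
From dx/dt = 0: 0.679(1 - x*/655) = 0.0134·28.7, giving x* = 655·(1 - 0.566) = 284.
From dy/dt = 0: 0.00504·284 - 0.303 = 0.036z*, so z* = 1.13/0.036 = 31.3.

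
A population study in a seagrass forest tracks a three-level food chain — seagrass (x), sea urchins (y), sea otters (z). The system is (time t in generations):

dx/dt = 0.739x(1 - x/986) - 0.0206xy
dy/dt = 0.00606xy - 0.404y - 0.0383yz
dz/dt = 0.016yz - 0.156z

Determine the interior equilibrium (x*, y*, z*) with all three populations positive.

From dz/dt = 0: 0.016y* = 0.156, so y* = 9.75.
From dx/dt = 0: 0.739(1 - x*/986) = 0.0206·9.75, giving x* = 986·(1 - 0.272) = 718.
From dy/dt = 0: 0.00606·718 - 0.404 = 0.0383z*, so z* = 3.95/0.0383 = 103.

x* ≈ 718, y* ≈ 9.75, z* ≈ 103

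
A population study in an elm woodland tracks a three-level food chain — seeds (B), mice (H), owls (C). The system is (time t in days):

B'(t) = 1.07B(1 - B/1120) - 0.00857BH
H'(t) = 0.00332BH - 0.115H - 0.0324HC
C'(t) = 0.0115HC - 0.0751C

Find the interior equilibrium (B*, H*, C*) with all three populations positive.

From dC/dt = 0: 0.0115H* = 0.0751, so H* = 6.53.
From dB/dt = 0: 1.07(1 - B*/1120) = 0.00857·6.53, giving B* = 1120·(1 - 0.0523) = 1060.
From dH/dt = 0: 0.00332·1060 - 0.115 = 0.0324C*, so C* = 3.41/0.0324 = 105.

B* ≈ 1060, H* ≈ 6.53, C* ≈ 105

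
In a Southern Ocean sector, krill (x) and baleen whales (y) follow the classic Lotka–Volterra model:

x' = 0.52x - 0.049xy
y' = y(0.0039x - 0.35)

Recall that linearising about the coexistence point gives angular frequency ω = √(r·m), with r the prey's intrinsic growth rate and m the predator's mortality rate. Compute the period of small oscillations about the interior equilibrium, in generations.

Here r = 0.52 and m = 0.35, so r·m = 0.182.
ω = √0.182 = 0.427 per generation, hence T = 2π/ω ≈ 14.7 generations.

T ≈ 14.7 generations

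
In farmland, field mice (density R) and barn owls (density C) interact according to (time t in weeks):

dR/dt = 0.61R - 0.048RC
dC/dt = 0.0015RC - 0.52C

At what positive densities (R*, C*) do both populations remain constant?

R* ≈ 347, C* ≈ 12.7

Set dC/dt = 0 with C > 0: 0.0015R - 0.52 = 0, so R* = 0.52/0.0015 = 347.
Set dR/dt = 0 with R > 0: 0.61 - 0.048C = 0, so C* = 0.61/0.048 = 12.7.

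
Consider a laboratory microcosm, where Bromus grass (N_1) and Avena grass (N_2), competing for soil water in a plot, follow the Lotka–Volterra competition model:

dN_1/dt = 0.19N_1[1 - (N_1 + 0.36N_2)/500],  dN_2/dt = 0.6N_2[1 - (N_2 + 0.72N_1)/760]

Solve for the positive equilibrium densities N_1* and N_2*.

N_1* ≈ 306, N_2* ≈ 540

Setting both brackets to zero gives the nullclines N_1 + 0.36N_2 = 500 and 0.72N_1 + N_2 = 760.
Substituting N_2 = 760 - 0.72N_1 into the first: N_1(1 - 0.36·0.72) = 500 - 0.36·760.
So N_1* = 226/0.741 = 306, and then N_2* = 760 - 0.72·306 = 540.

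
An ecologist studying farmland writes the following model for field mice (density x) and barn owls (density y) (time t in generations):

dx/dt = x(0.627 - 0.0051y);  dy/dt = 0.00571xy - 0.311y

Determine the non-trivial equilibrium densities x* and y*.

x* ≈ 54.5, y* ≈ 123

Set dy/dt = 0 with y > 0: 0.00571x - 0.311 = 0, so x* = 0.311/0.00571 = 54.5.
Set dx/dt = 0 with x > 0: 0.627 - 0.0051y = 0, so y* = 0.627/0.0051 = 123.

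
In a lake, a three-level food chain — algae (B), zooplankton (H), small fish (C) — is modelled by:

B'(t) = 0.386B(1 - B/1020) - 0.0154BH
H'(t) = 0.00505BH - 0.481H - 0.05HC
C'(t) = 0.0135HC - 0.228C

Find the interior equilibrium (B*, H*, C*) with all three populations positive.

B* ≈ 333, H* ≈ 16.9, C* ≈ 24

From dC/dt = 0: 0.0135H* = 0.228, so H* = 16.9.
From dB/dt = 0: 0.386(1 - B*/1020) = 0.0154·16.9, giving B* = 1020·(1 - 0.674) = 333.
From dH/dt = 0: 0.00505·333 - 0.481 = 0.05C*, so C* = 1.2/0.05 = 24.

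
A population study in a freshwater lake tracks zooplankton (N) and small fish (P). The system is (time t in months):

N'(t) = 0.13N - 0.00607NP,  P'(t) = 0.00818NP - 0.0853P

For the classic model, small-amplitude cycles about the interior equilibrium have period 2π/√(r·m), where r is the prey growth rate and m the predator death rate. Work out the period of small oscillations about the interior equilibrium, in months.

Here r = 0.13 and m = 0.0853, so r·m = 0.0111.
ω = √0.0111 = 0.105 per month, hence T = 2π/ω ≈ 59.7 months.

T ≈ 59.7 months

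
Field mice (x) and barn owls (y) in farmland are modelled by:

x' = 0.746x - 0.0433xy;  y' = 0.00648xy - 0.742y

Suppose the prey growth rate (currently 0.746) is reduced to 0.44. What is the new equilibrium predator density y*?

At the interior fixed point, setting dx/dt = 0 with x > 0 fixes y* = (prey growth rate)/(xy coefficient) — independent of the other coefficients.
With the change, y* = 0.44/0.0433 = 10.2; it falls from 17.2.

y* ≈ 10.2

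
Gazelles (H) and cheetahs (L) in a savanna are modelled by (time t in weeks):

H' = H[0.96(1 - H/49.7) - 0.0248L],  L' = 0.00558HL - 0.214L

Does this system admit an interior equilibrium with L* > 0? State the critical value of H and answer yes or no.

Threshold H = 38.4; K > 38.4, so yes, the predator persists.

The predator equation gives dL/dt > 0 only when H > 0.214/0.00558 = 38.4.
Without the predator, H → K = 49.7. Since 49.7 > 38.4, the predator can invade and persist.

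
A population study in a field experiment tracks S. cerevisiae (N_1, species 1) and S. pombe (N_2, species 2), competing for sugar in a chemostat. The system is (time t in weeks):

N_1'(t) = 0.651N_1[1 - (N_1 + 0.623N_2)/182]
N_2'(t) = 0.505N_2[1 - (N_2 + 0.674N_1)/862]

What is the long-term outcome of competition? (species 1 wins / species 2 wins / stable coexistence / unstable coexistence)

Compare the nullcline intercepts: K1/α12 = 182/0.623 = 292 < K2 = 862; K2/α21 = 862/0.674 = 1280 > K1 = 182.
Since the inequalities point opposite ways, species 2 can invade but species 1 cannot.

species 2 excludes species 1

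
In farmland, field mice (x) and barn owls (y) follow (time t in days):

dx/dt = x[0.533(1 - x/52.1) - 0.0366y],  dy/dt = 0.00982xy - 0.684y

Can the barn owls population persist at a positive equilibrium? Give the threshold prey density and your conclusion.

The predator equation gives dy/dt > 0 only when x > 0.684/0.00982 = 69.7.
Without the predator, x → K = 52.1. Since 52.1 < 69.7, the predator cannot invade.

Threshold x = 69.7; K < 69.7, so no, the predator goes extinct.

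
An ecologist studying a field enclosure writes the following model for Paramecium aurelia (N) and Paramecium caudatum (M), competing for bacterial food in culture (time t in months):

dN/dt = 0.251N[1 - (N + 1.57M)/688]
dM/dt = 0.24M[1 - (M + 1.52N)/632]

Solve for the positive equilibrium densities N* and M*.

Setting both brackets to zero gives the nullclines N + 1.57M = 688 and 1.52N + M = 632.
Substituting M = 632 - 1.52N into the first: N(1 - 1.57·1.52) = 688 - 1.57·632.
So N* = -304/-1.39 = 219, and then M* = 632 - 1.52·219 = 298.

N* ≈ 219, M* ≈ 298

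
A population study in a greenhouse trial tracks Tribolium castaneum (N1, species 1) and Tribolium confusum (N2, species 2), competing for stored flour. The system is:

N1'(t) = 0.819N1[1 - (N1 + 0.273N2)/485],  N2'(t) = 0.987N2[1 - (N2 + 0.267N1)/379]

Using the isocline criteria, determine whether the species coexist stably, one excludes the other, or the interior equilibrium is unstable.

Compare the nullcline intercepts: K1/α12 = 485/0.273 = 1780 > K2 = 379; K2/α21 = 379/0.267 = 1420 > K1 = 485.
Since both inequalities hold, each species can invade when rare, so the interior equilibrium is stable.

stable coexistence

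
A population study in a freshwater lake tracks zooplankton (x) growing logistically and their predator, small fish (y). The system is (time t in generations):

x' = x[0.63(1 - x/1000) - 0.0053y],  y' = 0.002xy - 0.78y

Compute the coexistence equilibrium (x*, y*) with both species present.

x* ≈ 390, y* ≈ 72.5

From dy/dt = 0 with y > 0: 0.002x* = 0.78, so x* = 390.
Substitute into dx/dt = 0: 0.63(1 - 390/1000) = 0.0053y*.
The bracket is 0.61, giving y* = 0.384/0.0053 = 72.5.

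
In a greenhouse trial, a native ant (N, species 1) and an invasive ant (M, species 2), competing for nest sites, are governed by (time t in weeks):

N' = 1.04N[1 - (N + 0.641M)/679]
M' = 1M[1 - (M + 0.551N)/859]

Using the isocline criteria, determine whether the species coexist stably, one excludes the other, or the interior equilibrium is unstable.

Compare the nullcline intercepts: K1/α12 = 679/0.641 = 1060 > K2 = 859; K2/α21 = 859/0.551 = 1560 > K1 = 679.
Since both inequalities hold, each species can invade when rare, so the interior equilibrium is stable.

stable coexistence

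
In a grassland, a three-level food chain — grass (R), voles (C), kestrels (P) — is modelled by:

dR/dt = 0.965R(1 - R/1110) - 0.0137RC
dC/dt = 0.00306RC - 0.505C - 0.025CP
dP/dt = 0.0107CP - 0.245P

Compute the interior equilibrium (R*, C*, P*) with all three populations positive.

From dP/dt = 0: 0.0107C* = 0.245, so C* = 22.9.
From dR/dt = 0: 0.965(1 - R*/1110) = 0.0137·22.9, giving R* = 1110·(1 - 0.325) = 749.
From dC/dt = 0: 0.00306·749 - 0.505 = 0.025P*, so P* = 1.79/0.025 = 71.5.

R* ≈ 749, C* ≈ 22.9, P* ≈ 71.5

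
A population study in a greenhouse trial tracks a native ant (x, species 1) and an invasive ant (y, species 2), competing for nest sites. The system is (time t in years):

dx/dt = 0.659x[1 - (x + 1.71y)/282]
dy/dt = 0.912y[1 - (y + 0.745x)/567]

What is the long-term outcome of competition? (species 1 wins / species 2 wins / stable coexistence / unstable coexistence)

Compare the nullcline intercepts: K1/α12 = 282/1.71 = 165 < K2 = 567; K2/α21 = 567/0.745 = 761 > K1 = 282.
Since the inequalities point opposite ways, species 2 can invade but species 1 cannot.

species 2 excludes species 1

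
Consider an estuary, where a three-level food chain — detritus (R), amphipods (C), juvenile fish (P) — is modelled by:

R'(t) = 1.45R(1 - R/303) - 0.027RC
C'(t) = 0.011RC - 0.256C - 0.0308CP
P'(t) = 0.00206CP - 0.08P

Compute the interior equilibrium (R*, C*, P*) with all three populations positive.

From dP/dt = 0: 0.00206C* = 0.08, so C* = 38.8.
From dR/dt = 0: 1.45(1 - R*/303) = 0.027·38.8, giving R* = 303·(1 - 0.723) = 83.9.
From dC/dt = 0: 0.011·83.9 - 0.256 = 0.0308P*, so P* = 0.667/0.0308 = 21.6.

R* ≈ 83.9, C* ≈ 38.8, P* ≈ 21.6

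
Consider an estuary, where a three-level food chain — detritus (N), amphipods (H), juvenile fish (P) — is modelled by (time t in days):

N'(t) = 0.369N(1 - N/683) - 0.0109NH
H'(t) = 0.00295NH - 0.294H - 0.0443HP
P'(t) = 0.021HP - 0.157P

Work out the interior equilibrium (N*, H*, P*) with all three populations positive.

N* ≈ 532, H* ≈ 7.48, P* ≈ 28.8

From dP/dt = 0: 0.021H* = 0.157, so H* = 7.48.
From dN/dt = 0: 0.369(1 - N*/683) = 0.0109·7.48, giving N* = 683·(1 - 0.221) = 532.
From dH/dt = 0: 0.00295·532 - 0.294 = 0.0443P*, so P* = 1.28/0.0443 = 28.8.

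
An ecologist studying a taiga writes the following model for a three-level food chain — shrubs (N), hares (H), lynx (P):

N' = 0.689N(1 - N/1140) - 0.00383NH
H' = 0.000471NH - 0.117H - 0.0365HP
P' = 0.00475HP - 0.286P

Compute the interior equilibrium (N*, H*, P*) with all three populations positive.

From dP/dt = 0: 0.00475H* = 0.286, so H* = 60.2.
From dN/dt = 0: 0.689(1 - N*/1140) = 0.00383·60.2, giving N* = 1140·(1 - 0.335) = 758.
From dH/dt = 0: 0.000471·758 - 0.117 = 0.0365P*, so P* = 0.24/0.0365 = 6.58.

N* ≈ 758, H* ≈ 60.2, P* ≈ 6.58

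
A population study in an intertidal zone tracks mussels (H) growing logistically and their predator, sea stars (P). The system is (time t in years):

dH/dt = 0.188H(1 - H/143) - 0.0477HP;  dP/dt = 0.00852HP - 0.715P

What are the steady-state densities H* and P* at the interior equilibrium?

From dP/dt = 0 with P > 0: 0.00852H* = 0.715, so H* = 83.9.
Substitute into dH/dt = 0: 0.188(1 - 83.9/143) = 0.0477P*.
The bracket is 0.413, giving P* = 0.0777/0.0477 = 1.63.

H* ≈ 83.9, P* ≈ 1.63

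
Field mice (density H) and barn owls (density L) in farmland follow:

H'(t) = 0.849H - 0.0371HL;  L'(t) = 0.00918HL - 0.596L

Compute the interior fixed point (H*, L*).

H* ≈ 64.9, L* ≈ 22.9

Set dL/dt = 0 with L > 0: 0.00918H - 0.596 = 0, so H* = 0.596/0.00918 = 64.9.
Set dH/dt = 0 with H > 0: 0.849 - 0.0371L = 0, so L* = 0.849/0.0371 = 22.9.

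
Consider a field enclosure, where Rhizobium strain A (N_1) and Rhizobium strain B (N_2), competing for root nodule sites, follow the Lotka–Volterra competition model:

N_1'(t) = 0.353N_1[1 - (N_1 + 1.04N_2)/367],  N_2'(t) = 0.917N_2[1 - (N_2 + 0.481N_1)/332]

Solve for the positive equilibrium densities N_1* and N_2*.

N_1* ≈ 43.5, N_2* ≈ 311

Setting both brackets to zero gives the nullclines N_1 + 1.04N_2 = 367 and 0.481N_1 + N_2 = 332.
Substituting N_2 = 332 - 0.481N_1 into the first: N_1(1 - 1.04·0.481) = 367 - 1.04·332.
So N_1* = 21.7/0.5 = 43.5, and then N_2* = 332 - 0.481·43.5 = 311.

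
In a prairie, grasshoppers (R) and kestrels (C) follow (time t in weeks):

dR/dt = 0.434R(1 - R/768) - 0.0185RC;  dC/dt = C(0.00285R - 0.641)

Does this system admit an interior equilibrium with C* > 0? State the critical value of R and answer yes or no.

Threshold R = 225; K > 225, so yes, the predator persists.

The predator equation gives dC/dt > 0 only when R > 0.641/0.00285 = 225.
Without the predator, R → K = 768. Since 768 > 225, the predator can invade and persist.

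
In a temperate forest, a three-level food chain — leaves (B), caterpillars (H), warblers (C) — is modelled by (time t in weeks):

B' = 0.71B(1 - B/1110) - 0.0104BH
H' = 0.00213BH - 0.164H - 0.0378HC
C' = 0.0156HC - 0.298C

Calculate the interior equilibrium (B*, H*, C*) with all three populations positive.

From dC/dt = 0: 0.0156H* = 0.298, so H* = 19.1.
From dB/dt = 0: 0.71(1 - B*/1110) = 0.0104·19.1, giving B* = 1110·(1 - 0.28) = 799.
From dH/dt = 0: 0.00213·799 - 0.164 = 0.0378C*, so C* = 1.54/0.0378 = 40.7.

B* ≈ 799, H* ≈ 19.1, C* ≈ 40.7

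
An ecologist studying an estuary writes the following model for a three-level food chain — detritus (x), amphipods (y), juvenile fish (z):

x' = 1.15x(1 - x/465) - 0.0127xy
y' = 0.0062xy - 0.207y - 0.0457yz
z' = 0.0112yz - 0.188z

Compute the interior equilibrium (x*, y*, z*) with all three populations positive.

From dz/dt = 0: 0.0112y* = 0.188, so y* = 16.8.
From dx/dt = 0: 1.15(1 - x*/465) = 0.0127·16.8, giving x* = 465·(1 - 0.185) = 379.
From dy/dt = 0: 0.0062·379 - 0.207 = 0.0457z*, so z* = 2.14/0.0457 = 46.9.

x* ≈ 379, y* ≈ 16.8, z* ≈ 46.9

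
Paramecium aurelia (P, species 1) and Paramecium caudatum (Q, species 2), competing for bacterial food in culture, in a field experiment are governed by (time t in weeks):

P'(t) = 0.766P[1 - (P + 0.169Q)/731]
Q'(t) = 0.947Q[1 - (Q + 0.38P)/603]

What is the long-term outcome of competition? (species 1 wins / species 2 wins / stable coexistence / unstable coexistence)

stable coexistence

Compare the nullcline intercepts: K1/α12 = 731/0.169 = 4330 > K2 = 603; K2/α21 = 603/0.38 = 1590 > K1 = 731.
Since both inequalities hold, each species can invade when rare, so the interior equilibrium is stable.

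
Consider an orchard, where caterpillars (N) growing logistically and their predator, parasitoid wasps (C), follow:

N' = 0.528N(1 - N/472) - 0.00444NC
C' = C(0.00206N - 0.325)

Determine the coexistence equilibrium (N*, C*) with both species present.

From dC/dt = 0 with C > 0: 0.00206N* = 0.325, so N* = 158.
Substitute into dN/dt = 0: 0.528(1 - 158/472) = 0.00444C*.
The bracket is 0.666, giving C* = 0.352/0.00444 = 79.2.

N* ≈ 158, C* ≈ 79.2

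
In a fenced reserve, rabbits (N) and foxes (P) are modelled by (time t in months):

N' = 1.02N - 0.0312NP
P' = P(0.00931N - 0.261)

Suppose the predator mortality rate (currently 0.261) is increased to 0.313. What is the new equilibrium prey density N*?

At the interior fixed point, setting dP/dt = 0 with P > 0 fixes N* = (predator death rate)/(NP coefficient) — independent of the other coefficients.
With the change, N* = 0.313/0.00931 = 33.6; it rises from 28.

N* ≈ 33.6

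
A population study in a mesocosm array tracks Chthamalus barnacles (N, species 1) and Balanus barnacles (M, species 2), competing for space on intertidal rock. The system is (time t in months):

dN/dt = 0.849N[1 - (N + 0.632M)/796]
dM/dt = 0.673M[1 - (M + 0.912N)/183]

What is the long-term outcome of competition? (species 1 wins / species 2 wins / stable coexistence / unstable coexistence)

species 1 excludes species 2

Compare the nullcline intercepts: K1/α12 = 796/0.632 = 1260 > K2 = 183; K2/α21 = 183/0.912 = 201 < K1 = 796.
Since the inequalities point opposite ways, species 1 can invade but species 2 cannot.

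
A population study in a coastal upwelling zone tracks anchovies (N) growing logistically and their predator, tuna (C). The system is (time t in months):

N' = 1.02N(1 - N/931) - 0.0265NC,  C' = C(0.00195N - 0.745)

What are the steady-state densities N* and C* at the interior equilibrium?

N* ≈ 382, C* ≈ 22.7

From dC/dt = 0 with C > 0: 0.00195N* = 0.745, so N* = 382.
Substitute into dN/dt = 0: 1.02(1 - 382/931) = 0.0265C*.
The bracket is 0.59, giving C* = 0.601/0.0265 = 22.7.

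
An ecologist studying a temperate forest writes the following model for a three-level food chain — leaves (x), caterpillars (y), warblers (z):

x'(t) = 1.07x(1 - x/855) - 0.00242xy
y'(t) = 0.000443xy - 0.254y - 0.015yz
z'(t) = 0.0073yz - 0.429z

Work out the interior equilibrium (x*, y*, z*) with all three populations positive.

From dz/dt = 0: 0.0073y* = 0.429, so y* = 58.8.
From dx/dt = 0: 1.07(1 - x*/855) = 0.00242·58.8, giving x* = 855·(1 - 0.133) = 741.
From dy/dt = 0: 0.000443·741 - 0.254 = 0.015z*, so z* = 0.0744/0.015 = 4.96.

x* ≈ 741, y* ≈ 58.8, z* ≈ 4.96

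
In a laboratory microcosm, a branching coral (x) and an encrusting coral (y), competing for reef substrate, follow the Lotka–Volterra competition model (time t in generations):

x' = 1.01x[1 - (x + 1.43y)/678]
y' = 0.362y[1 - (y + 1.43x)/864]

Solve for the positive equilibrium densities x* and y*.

Setting both brackets to zero gives the nullclines x + 1.43y = 678 and 1.43x + y = 864.
Substituting y = 864 - 1.43x into the first: x(1 - 1.43·1.43) = 678 - 1.43·864.
So x* = -558/-1.04 = 534, and then y* = 864 - 1.43·534 = 101.

x* ≈ 534, y* ≈ 101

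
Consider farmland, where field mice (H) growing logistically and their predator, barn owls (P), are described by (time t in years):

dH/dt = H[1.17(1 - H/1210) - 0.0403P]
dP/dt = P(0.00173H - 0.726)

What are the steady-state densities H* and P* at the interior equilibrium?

From dP/dt = 0 with P > 0: 0.00173H* = 0.726, so H* = 420.
Substitute into dH/dt = 0: 1.17(1 - 420/1210) = 0.0403P*.
The bracket is 0.653, giving P* = 0.764/0.0403 = 19.

H* ≈ 420, P* ≈ 19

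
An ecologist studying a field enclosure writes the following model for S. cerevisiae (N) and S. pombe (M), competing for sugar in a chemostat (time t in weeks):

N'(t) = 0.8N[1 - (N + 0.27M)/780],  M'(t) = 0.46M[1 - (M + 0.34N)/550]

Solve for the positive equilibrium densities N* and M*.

Setting both brackets to zero gives the nullclines N + 0.27M = 780 and 0.34N + M = 550.
Substituting M = 550 - 0.34N into the first: N(1 - 0.27·0.34) = 780 - 0.27·550.
So N* = 632/0.908 = 695, and then M* = 550 - 0.34·695 = 314.

N* ≈ 695, M* ≈ 314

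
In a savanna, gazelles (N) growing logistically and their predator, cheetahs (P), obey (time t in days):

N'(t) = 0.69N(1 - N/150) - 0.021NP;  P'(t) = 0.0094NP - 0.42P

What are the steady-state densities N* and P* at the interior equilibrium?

From dP/dt = 0 with P > 0: 0.0094N* = 0.42, so N* = 44.7.
Substitute into dN/dt = 0: 0.69(1 - 44.7/150) = 0.021P*.
The bracket is 0.702, giving P* = 0.484/0.021 = 23.1.

N* ≈ 44.7, P* ≈ 23.1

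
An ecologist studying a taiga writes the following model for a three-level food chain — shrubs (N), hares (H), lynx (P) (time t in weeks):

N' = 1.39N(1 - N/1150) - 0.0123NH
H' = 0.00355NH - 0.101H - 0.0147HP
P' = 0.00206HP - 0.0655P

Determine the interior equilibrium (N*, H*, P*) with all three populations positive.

N* ≈ 826, H* ≈ 31.8, P* ≈ 193

From dP/dt = 0: 0.00206H* = 0.0655, so H* = 31.8.
From dN/dt = 0: 1.39(1 - N*/1150) = 0.0123·31.8, giving N* = 1150·(1 - 0.281) = 826.
From dH/dt = 0: 0.00355·826 - 0.101 = 0.0147P*, so P* = 2.83/0.0147 = 193.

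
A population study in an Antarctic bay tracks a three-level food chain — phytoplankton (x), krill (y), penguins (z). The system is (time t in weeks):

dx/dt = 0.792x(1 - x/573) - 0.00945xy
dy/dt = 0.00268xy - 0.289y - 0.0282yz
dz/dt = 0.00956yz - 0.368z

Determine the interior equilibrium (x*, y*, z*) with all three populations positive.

From dz/dt = 0: 0.00956y* = 0.368, so y* = 38.5.
From dx/dt = 0: 0.792(1 - x*/573) = 0.00945·38.5, giving x* = 573·(1 - 0.459) = 310.
From dy/dt = 0: 0.00268·310 - 0.289 = 0.0282z*, so z* = 0.541/0.0282 = 19.2.

x* ≈ 310, y* ≈ 38.5, z* ≈ 19.2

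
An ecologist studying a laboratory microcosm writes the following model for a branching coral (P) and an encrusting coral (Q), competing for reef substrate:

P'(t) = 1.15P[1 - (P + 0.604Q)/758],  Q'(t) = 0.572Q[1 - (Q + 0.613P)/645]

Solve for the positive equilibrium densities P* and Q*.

Setting both brackets to zero gives the nullclines P + 0.604Q = 758 and 0.613P + Q = 645.
Substituting Q = 645 - 0.613P into the first: P(1 - 0.604·0.613) = 758 - 0.604·645.
So P* = 368/0.63 = 585, and then Q* = 645 - 0.613·585 = 286.

P* ≈ 585, Q* ≈ 286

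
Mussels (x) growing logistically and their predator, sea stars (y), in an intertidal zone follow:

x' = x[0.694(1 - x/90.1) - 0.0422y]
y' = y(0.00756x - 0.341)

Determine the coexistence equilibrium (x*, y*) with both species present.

x* ≈ 45.1, y* ≈ 8.21

From dy/dt = 0 with y > 0: 0.00756x* = 0.341, so x* = 45.1.
Substitute into dx/dt = 0: 0.694(1 - 45.1/90.1) = 0.0422y*.
The bracket is 0.499, giving y* = 0.347/0.0422 = 8.21.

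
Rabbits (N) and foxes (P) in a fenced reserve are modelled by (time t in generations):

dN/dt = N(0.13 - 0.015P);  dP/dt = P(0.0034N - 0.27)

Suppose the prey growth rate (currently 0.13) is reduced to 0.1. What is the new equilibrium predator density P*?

P* ≈ 6.67

At the interior fixed point, setting dN/dt = 0 with N > 0 fixes P* = (prey growth rate)/(NP coefficient) — independent of the other coefficients.
With the change, P* = 0.1/0.015 = 6.67; it falls from 8.67.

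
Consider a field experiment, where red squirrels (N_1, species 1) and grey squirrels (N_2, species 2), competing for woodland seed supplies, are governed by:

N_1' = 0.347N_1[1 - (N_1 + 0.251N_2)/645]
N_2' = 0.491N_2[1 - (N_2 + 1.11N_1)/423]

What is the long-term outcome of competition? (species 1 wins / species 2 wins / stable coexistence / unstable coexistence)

species 1 excludes species 2

Compare the nullcline intercepts: K1/α12 = 645/0.251 = 2570 > K2 = 423; K2/α21 = 423/1.11 = 381 < K1 = 645.
Since the inequalities point opposite ways, species 1 can invade but species 2 cannot.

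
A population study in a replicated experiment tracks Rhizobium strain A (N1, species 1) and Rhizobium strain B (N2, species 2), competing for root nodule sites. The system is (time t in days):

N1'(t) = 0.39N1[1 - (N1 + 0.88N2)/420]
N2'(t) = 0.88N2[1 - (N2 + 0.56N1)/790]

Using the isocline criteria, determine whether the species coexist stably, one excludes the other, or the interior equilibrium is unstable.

species 2 excludes species 1

Compare the nullcline intercepts: K1/α12 = 420/0.88 = 477 < K2 = 790; K2/α21 = 790/0.56 = 1410 > K1 = 420.
Since the inequalities point opposite ways, species 2 can invade but species 1 cannot.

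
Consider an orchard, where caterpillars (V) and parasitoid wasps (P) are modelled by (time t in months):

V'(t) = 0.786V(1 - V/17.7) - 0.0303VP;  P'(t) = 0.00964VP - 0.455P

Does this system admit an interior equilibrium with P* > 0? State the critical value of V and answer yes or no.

The predator equation gives dP/dt > 0 only when V > 0.455/0.00964 = 47.2.
Without the predator, V → K = 17.7. Since 17.7 < 47.2, the predator cannot invade.

Threshold V = 47.2; K < 47.2, so no, the predator goes extinct.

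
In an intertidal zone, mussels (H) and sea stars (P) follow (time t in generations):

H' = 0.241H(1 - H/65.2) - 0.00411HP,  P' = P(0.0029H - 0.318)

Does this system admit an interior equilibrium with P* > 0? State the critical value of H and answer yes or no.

Threshold H = 110; K < 110, so no, the predator goes extinct.

The predator equation gives dP/dt > 0 only when H > 0.318/0.0029 = 110.
Without the predator, H → K = 65.2. Since 65.2 < 110, the predator cannot invade.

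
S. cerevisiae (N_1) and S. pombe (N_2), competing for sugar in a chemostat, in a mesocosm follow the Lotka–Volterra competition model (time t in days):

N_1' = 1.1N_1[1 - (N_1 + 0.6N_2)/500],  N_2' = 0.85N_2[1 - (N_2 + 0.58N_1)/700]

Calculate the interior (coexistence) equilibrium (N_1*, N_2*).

N_1* ≈ 123, N_2* ≈ 629

Setting both brackets to zero gives the nullclines N_1 + 0.6N_2 = 500 and 0.58N_1 + N_2 = 700.
Substituting N_2 = 700 - 0.58N_1 into the first: N_1(1 - 0.6·0.58) = 500 - 0.6·700.
So N_1* = 80/0.652 = 123, and then N_2* = 700 - 0.58·123 = 629.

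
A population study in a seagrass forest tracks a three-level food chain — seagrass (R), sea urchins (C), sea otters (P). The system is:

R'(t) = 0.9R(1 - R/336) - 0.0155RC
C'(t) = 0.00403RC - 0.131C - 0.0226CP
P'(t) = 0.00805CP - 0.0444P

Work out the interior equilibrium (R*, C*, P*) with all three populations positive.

R* ≈ 304, C* ≈ 5.52, P* ≈ 48.4

From dP/dt = 0: 0.00805C* = 0.0444, so C* = 5.52.
From dR/dt = 0: 0.9(1 - R*/336) = 0.0155·5.52, giving R* = 336·(1 - 0.095) = 304.
From dC/dt = 0: 0.00403·304 - 0.131 = 0.0226P*, so P* = 1.09/0.0226 = 48.4.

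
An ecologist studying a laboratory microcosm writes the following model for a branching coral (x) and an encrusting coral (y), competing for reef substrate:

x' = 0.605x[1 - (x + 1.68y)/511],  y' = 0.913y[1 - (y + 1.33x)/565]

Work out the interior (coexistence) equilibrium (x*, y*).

x* ≈ 355, y* ≈ 92.9

Setting both brackets to zero gives the nullclines x + 1.68y = 511 and 1.33x + y = 565.
Substituting y = 565 - 1.33x into the first: x(1 - 1.68·1.33) = 511 - 1.68·565.
So x* = -438/-1.23 = 355, and then y* = 565 - 1.33·355 = 92.9.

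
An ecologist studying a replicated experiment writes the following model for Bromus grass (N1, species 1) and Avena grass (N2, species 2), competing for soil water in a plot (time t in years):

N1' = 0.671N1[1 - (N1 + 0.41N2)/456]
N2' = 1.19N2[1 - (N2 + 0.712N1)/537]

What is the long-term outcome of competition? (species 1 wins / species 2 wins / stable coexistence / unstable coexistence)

Compare the nullcline intercepts: K1/α12 = 456/0.41 = 1110 > K2 = 537; K2/α21 = 537/0.712 = 754 > K1 = 456.
Since both inequalities hold, each species can invade when rare, so the interior equilibrium is stable.

stable coexistence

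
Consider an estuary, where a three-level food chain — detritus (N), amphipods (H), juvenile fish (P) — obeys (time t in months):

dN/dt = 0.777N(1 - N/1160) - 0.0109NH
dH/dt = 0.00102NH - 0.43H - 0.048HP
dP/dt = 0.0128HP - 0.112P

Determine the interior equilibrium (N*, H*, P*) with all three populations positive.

N* ≈ 1020, H* ≈ 8.75, P* ≈ 12.7

From dP/dt = 0: 0.0128H* = 0.112, so H* = 8.75.
From dN/dt = 0: 0.777(1 - N*/1160) = 0.0109·8.75, giving N* = 1160·(1 - 0.123) = 1020.
From dH/dt = 0: 0.00102·1020 - 0.43 = 0.048P*, so P* = 0.608/0.048 = 12.7.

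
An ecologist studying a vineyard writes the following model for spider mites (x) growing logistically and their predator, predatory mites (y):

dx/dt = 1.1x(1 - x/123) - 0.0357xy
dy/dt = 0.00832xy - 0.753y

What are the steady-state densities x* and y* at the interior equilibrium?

From dy/dt = 0 with y > 0: 0.00832x* = 0.753, so x* = 90.5.
Substitute into dx/dt = 0: 1.1(1 - 90.5/123) = 0.0357y*.
The bracket is 0.264, giving y* = 0.291/0.0357 = 8.14.

x* ≈ 90.5, y* ≈ 8.14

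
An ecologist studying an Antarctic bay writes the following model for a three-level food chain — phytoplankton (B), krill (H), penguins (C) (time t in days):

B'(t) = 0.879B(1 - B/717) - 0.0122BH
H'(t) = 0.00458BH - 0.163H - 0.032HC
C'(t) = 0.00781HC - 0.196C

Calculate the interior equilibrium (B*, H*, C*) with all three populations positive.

B* ≈ 467, H* ≈ 25.1, C* ≈ 61.8

From dC/dt = 0: 0.00781H* = 0.196, so H* = 25.1.
From dB/dt = 0: 0.879(1 - B*/717) = 0.0122·25.1, giving B* = 717·(1 - 0.348) = 467.
From dH/dt = 0: 0.00458·467 - 0.163 = 0.032C*, so C* = 1.98/0.032 = 61.8.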